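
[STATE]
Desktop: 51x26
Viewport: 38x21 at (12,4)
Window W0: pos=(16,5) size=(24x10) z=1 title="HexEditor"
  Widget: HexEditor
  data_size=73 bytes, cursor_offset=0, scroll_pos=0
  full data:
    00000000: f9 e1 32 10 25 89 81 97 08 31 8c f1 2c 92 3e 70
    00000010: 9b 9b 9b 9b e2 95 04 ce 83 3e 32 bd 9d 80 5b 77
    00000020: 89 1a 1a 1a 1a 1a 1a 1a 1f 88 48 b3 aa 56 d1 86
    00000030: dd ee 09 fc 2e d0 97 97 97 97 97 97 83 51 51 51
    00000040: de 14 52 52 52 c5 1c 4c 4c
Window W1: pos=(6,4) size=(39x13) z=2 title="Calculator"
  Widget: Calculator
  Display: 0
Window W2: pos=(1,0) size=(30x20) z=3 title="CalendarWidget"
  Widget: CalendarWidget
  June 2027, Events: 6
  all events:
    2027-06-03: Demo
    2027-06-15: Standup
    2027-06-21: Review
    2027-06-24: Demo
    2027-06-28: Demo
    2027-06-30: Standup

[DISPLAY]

h Fr Sa Su        ┃━━━━━━━━━━━━━┓     
3*  4  5  6       ┃             ┃     
0 11 12 13        ┃─────────────┨     
17 18 19 20       ┃            0┃     
24* 25 26 27      ┃             ┃     
                  ┃             ┃     
                  ┃             ┃     
                  ┃             ┃     
                  ┃             ┃     
                  ┃             ┃     
                  ┃             ┃     
                  ┃             ┃     
                  ┃━━━━━━━━━━━━━┛     
                  ┃                   
                  ┃                   
━━━━━━━━━━━━━━━━━━┛                   
                                      
                                      
                                      
                                      
                                      


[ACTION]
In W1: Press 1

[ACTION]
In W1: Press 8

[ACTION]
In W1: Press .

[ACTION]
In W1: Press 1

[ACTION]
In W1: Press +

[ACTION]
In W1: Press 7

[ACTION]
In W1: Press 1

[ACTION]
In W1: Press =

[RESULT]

h Fr Sa Su        ┃━━━━━━━━━━━━━┓     
3*  4  5  6       ┃             ┃     
0 11 12 13        ┃─────────────┨     
17 18 19 20       ┃         89.1┃     
24* 25 26 27      ┃             ┃     
                  ┃             ┃     
                  ┃             ┃     
                  ┃             ┃     
                  ┃             ┃     
                  ┃             ┃     
                  ┃             ┃     
                  ┃             ┃     
                  ┃━━━━━━━━━━━━━┛     
                  ┃                   
                  ┃                   
━━━━━━━━━━━━━━━━━━┛                   
                                      
                                      
                                      
                                      
                                      


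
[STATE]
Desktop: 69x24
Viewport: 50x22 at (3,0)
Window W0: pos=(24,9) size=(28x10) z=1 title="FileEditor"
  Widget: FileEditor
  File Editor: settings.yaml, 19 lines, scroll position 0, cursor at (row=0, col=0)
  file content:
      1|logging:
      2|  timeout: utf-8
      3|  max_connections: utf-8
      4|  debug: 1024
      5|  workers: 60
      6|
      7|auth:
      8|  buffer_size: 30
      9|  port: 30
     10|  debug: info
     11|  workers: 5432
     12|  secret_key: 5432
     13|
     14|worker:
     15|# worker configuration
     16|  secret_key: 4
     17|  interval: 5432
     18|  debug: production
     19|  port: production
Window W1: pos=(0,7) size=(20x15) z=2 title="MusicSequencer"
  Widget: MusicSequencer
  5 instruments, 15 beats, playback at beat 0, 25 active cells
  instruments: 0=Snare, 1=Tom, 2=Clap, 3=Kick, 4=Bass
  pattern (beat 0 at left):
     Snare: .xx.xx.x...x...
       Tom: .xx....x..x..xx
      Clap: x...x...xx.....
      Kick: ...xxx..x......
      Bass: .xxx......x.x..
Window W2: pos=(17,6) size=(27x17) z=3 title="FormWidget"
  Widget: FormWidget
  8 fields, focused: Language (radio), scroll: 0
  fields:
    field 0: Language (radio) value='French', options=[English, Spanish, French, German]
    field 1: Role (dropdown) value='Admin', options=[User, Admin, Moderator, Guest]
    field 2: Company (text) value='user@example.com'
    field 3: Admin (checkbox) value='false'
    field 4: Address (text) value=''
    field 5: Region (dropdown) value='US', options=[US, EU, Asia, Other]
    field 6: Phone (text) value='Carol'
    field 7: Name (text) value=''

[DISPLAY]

                                                  
                                                  
                                                  
                                                  
                                                  
                                                  
              ┏━━━━━━━━━━━━━━━━━━━━━━━━━┓         
━━━━━━━━━━━━━━┃ FormWidget              ┃         
usicSequencer ┠─────────────────────────┨         
──────────────┃> Language:   ( ) English┃━━━━━━━┓ 
    ▼123456789┃  Role:       [Admin   ▼]┃       ┃ 
nare·██·██·█··┃  Company:    [user@exam]┃───────┨ 
 Tom·██····█··┃  Admin:      [ ]        ┃      ▲┃ 
Clap█···█···██┃  Address:    [         ]┃      █┃ 
Kick···███··█·┃  Region:     [US      ▼]┃utf-8 ░┃ 
Bass·███······┃  Phone:      [Carol    ]┃      ░┃ 
              ┃  Name:       [         ]┃      ░┃ 
              ┃                         ┃      ▼┃ 
              ┃                         ┃━━━━━━━┛ 
              ┃                         ┃         
              ┃                         ┃         
━━━━━━━━━━━━━━┃                         ┃         


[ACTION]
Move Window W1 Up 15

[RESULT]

━━━━━━━━━━━━━━━━┓                                 
usicSequencer   ┃                                 
────────────────┨                                 
    ▼12345678901┃                                 
nare·██·██·█···█┃                                 
 Tom·██····█··█·┃                                 
Clap█···█···██┏━━━━━━━━━━━━━━━━━━━━━━━━━┓         
Kick···███··█·┃ FormWidget              ┃         
Bass·███······┠─────────────────────────┨         
              ┃> Language:   ( ) English┃━━━━━━━┓ 
              ┃  Role:       [Admin   ▼]┃       ┃ 
              ┃  Company:    [user@exam]┃───────┨ 
              ┃  Admin:      [ ]        ┃      ▲┃ 
              ┃  Address:    [         ]┃      █┃ 
━━━━━━━━━━━━━━┃  Region:     [US      ▼]┃utf-8 ░┃ 
              ┃  Phone:      [Carol    ]┃      ░┃ 
              ┃  Name:       [         ]┃      ░┃ 
              ┃                         ┃      ▼┃ 
              ┃                         ┃━━━━━━━┛ 
              ┃                         ┃         
              ┃                         ┃         
              ┃                         ┃         


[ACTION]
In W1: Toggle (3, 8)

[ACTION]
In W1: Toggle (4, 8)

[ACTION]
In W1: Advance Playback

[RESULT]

━━━━━━━━━━━━━━━━┓                                 
usicSequencer   ┃                                 
────────────────┨                                 
    0▼2345678901┃                                 
nare·██·██·█···█┃                                 
 Tom·██····█··█·┃                                 
Clap█···█···██┏━━━━━━━━━━━━━━━━━━━━━━━━━┓         
Kick···███····┃ FormWidget              ┃         
Bass·███····█·┠─────────────────────────┨         
              ┃> Language:   ( ) English┃━━━━━━━┓ 
              ┃  Role:       [Admin   ▼]┃       ┃ 
              ┃  Company:    [user@exam]┃───────┨ 
              ┃  Admin:      [ ]        ┃      ▲┃ 
              ┃  Address:    [         ]┃      █┃ 
━━━━━━━━━━━━━━┃  Region:     [US      ▼]┃utf-8 ░┃ 
              ┃  Phone:      [Carol    ]┃      ░┃ 
              ┃  Name:       [         ]┃      ░┃ 
              ┃                         ┃      ▼┃ 
              ┃                         ┃━━━━━━━┛ 
              ┃                         ┃         
              ┃                         ┃         
              ┃                         ┃         


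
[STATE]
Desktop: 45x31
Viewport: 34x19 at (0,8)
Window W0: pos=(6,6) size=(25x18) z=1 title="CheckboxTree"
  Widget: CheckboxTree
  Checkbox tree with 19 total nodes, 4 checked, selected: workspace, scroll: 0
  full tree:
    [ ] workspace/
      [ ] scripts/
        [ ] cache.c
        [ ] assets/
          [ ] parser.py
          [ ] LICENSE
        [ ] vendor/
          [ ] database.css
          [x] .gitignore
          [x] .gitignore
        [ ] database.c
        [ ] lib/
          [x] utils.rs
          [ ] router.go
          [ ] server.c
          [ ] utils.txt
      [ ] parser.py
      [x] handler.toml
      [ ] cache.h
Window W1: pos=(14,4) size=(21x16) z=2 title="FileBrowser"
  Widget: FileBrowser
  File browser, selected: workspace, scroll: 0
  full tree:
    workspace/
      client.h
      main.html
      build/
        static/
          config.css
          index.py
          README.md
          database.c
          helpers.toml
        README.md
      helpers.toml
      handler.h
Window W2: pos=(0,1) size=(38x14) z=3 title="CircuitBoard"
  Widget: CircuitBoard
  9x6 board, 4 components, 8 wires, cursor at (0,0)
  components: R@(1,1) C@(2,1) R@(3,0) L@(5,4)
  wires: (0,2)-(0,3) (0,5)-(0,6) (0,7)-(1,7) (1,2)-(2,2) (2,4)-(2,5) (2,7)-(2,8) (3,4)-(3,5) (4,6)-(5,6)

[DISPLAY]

┃            │                    
┃2       C   ·       · ─ ·       ·
┃                                 
┃3   R               · ─ ·        
┃                                 
┃4                           ·    
┗━━━━━━━━━━━━━━━━━━━━━━━━━━━━━━━━━
      ┃     [-┃                   
      ┃       ┃                   
      ┃       ┃                   
      ┃       ┃                   
      ┃     [ ┗━━━━━━━━━━━━━━━━━━━
      ┃     [-] lib/          ┃   
      ┃       [x] utils.rs    ┃   
      ┃       [ ] router.go   ┃   
      ┗━━━━━━━━━━━━━━━━━━━━━━━┛   
                                  
                                  
                                  


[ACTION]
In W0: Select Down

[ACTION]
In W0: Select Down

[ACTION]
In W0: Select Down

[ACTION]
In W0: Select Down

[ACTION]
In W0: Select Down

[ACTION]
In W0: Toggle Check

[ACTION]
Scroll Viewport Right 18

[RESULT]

  │                       ┃       
  ·       · ─ ·       · ─ ┃       
                          ┃       
          · ─ ·           ┃       
                          ┃       
                  ·       ┃       
━━━━━━━━━━━━━━━━━━━━━━━━━━┛       
 [-┃                   ┃          
   ┃                   ┃          
   ┃                   ┃          
   ┃                   ┃          
 [ ┗━━━━━━━━━━━━━━━━━━━┛          
 [-] lib/          ┃              
   [x] utils.rs    ┃              
   [ ] router.go   ┃              
━━━━━━━━━━━━━━━━━━━┛              
                                  
                                  
                                  


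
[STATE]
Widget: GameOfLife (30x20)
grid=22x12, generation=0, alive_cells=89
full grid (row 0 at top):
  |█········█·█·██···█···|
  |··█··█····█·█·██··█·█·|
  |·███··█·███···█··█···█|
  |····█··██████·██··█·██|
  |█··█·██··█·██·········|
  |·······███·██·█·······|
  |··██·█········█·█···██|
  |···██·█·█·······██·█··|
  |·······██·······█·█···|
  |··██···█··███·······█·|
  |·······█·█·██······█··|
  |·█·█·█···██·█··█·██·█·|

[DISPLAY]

Gen: 0                        
█········█·█·██···█···        
··█··█····█·█·██··█·█·        
·███··█·███···█··█···█        
····█··██████·██··█·██        
█··█·██··█·██·········        
·······███·██·█·······        
··██·█········█·█···██        
···██·█·█·······██·█··        
·······██·······█·█···        
··██···█··███·······█·        
·······█·█·██······█··        
·█·█·█···██·█··█·██·█·        
                              
                              
                              
                              
                              
                              
                              


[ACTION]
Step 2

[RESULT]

Gen: 2                        
···········██████··█··        
·█···█·········█···██·        
·█···█·····██·█······█        
·█············█··█··██        
··█···███··██···█·····        
··█····████·██·█······        
·█·······██·█··████·█·        
·█······█·█····██···█·        
··█·█······█··········        
····█·█····██····█····        
·····██·····██······█·        
········███·······█·█·        
                              
                              
                              
                              
                              
                              
                              


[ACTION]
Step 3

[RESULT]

Gen: 5                        
·············█████·██·        
·█················█··█        
·██········███·███·█·█        
·███████···███··█···██        
··██·█·····██·········        
████·███···█·█·███····        
██·██·······█████·····        
···█·········████·····        
···█·····█████········        
···█···█·····█········        
····██·····███········        
······█·····█·········        
                              
                              
                              
                              
                              
                              
                              


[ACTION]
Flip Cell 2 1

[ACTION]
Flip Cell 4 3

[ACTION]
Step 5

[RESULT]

Gen: 10                       
···············█·████·        
····█·········██·····█        
···█·█·····███···██·██        
·█···█······█······█·█        
·█···█··········██·██·        
█···············██·██·        
····█·················        
·██···················        
·███··················        
·██·██················        
··█··█·······█·█······        
···██·················        
                              
                              
                              
                              
                              
                              
                              


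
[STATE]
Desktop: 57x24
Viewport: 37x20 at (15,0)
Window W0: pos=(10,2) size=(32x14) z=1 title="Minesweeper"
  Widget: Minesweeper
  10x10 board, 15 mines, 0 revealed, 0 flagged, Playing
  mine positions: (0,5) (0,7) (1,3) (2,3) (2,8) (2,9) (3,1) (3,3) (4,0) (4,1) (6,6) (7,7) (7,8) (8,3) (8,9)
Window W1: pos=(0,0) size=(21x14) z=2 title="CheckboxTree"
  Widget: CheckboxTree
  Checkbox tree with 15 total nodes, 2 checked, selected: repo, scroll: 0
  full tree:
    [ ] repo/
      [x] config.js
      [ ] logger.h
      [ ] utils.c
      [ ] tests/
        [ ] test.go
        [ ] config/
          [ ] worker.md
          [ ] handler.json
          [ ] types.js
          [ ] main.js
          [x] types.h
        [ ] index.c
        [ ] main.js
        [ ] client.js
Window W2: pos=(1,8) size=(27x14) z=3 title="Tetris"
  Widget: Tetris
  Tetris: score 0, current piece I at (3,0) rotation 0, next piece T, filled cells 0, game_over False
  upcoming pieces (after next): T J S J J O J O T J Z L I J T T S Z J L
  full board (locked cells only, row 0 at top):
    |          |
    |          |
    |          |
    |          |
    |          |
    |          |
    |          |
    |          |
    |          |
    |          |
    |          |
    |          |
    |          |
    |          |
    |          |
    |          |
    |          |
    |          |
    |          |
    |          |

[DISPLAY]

━━━━━┓                               
     ┃                               
─────┨━━━━━━━━━━━━━━━━━━━━┓          
     ┃er                  ┃          
js   ┃────────────────────┨          
h    ┃                    ┃          
     ┃                    ┃          
     ┃                    ┃          
━━━━━━━━━━━━┓             ┃          
            ┃             ┃          
────────────┨             ┃          
xt:         ┃             ┃          
            ┃             ┃          
▒           ┃             ┃          
            ┃             ┃          
            ┃━━━━━━━━━━━━━┛          
            ┃                        
ore:        ┃                        
            ┃                        
            ┃                        


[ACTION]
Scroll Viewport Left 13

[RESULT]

━━━━━━━━━━━━━━━━━━┓                  
CheckboxTree      ┃                  
──────────────────┨━━━━━━━━━━━━━━━━━━
[-] repo/         ┃er                
  [x] config.js   ┃──────────────────
  [ ] logger.h    ┃                  
  [ ] utils.c     ┃                  
  [-] tests/      ┃                  
━━━━━━━━━━━━━━━━━━━━━━━━━┓           
 Tetris                  ┃           
─────────────────────────┨           
          │Next:         ┃           
          │ ▒            ┃           
          │▒▒▒           ┃           
          │              ┃           
          │              ┃━━━━━━━━━━━
          │              ┃           
          │Score:        ┃           
          │0             ┃           
          │              ┃           


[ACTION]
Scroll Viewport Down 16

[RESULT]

  [x] config.js   ┃──────────────────
  [ ] logger.h    ┃                  
  [ ] utils.c     ┃                  
  [-] tests/      ┃                  
━━━━━━━━━━━━━━━━━━━━━━━━━┓           
 Tetris                  ┃           
─────────────────────────┨           
          │Next:         ┃           
          │ ▒            ┃           
          │▒▒▒           ┃           
          │              ┃           
          │              ┃━━━━━━━━━━━
          │              ┃           
          │Score:        ┃           
          │0             ┃           
          │              ┃           
          │              ┃           
━━━━━━━━━━━━━━━━━━━━━━━━━┛           
                                     
                                     


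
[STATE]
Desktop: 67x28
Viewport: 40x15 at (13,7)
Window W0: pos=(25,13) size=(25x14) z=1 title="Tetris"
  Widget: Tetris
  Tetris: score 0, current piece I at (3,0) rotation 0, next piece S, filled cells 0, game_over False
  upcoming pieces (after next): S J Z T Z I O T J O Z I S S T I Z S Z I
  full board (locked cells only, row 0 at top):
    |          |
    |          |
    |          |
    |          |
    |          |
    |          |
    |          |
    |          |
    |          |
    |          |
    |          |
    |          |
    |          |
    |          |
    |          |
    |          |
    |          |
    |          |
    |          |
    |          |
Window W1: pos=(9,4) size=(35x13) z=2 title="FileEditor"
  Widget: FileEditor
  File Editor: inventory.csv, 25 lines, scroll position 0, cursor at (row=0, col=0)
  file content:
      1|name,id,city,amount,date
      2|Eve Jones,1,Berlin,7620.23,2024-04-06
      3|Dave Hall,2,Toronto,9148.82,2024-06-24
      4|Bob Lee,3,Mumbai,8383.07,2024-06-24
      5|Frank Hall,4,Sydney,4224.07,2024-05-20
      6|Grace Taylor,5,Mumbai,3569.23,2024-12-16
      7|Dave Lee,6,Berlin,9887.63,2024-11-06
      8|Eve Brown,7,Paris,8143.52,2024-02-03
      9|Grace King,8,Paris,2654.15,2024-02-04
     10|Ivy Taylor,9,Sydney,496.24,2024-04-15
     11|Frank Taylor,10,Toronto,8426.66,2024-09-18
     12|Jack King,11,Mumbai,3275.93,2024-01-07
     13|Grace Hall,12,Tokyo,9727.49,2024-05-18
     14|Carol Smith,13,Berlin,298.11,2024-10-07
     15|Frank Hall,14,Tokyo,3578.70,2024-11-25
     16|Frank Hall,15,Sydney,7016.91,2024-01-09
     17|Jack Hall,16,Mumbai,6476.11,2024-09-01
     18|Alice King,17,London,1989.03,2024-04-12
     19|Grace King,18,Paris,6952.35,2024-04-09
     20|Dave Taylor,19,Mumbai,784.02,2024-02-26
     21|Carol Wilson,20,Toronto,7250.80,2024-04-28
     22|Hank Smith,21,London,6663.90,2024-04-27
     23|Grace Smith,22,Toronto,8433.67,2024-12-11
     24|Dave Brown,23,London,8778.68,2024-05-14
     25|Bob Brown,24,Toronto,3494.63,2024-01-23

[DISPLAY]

e,id,city,amount,date        ▲┃         
 Jones,1,Berlin,7620.23,2024-█┃         
e Hall,2,Toronto,9148.82,2024░┃         
 Lee,3,Mumbai,8383.07,2024-06░┃         
nk Hall,4,Sydney,4224.07,2024░┃         
ce Taylor,5,Mumbai,3569.23,20░┃         
e Lee,6,Berlin,9887.63,2024-1░┃━━━━━┓   
 Brown,7,Paris,8143.52,2024-0░┃     ┃   
ce King,8,Paris,2654.15,2024-▼┃─────┨   
━━━━━━━━━━━━━━━━━━━━━━━━━━━━━━┛     ┃   
            ┃          │ ░░         ┃   
            ┃          │░░          ┃   
            ┃          │            ┃   
            ┃          │            ┃   
            ┃          │            ┃   


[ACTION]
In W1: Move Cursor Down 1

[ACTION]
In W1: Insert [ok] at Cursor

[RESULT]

e,id,city,amount,date        ▲┃         
ve Jones,1,Berlin,7620.23,202█┃         
e Hall,2,Toronto,9148.82,2024░┃         
 Lee,3,Mumbai,8383.07,2024-06░┃         
nk Hall,4,Sydney,4224.07,2024░┃         
ce Taylor,5,Mumbai,3569.23,20░┃         
e Lee,6,Berlin,9887.63,2024-1░┃━━━━━┓   
 Brown,7,Paris,8143.52,2024-0░┃     ┃   
ce King,8,Paris,2654.15,2024-▼┃─────┨   
━━━━━━━━━━━━━━━━━━━━━━━━━━━━━━┛     ┃   
            ┃          │ ░░         ┃   
            ┃          │░░          ┃   
            ┃          │            ┃   
            ┃          │            ┃   
            ┃          │            ┃   


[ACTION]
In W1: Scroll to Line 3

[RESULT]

e Hall,2,Toronto,9148.82,2024▲┃         
 Lee,3,Mumbai,8383.07,2024-06█┃         
nk Hall,4,Sydney,4224.07,2024░┃         
ce Taylor,5,Mumbai,3569.23,20░┃         
e Lee,6,Berlin,9887.63,2024-1░┃         
 Brown,7,Paris,8143.52,2024-0░┃         
ce King,8,Paris,2654.15,2024-░┃━━━━━┓   
 Taylor,9,Sydney,496.24,2024-░┃     ┃   
nk Taylor,10,Toronto,8426.66,▼┃─────┨   
━━━━━━━━━━━━━━━━━━━━━━━━━━━━━━┛     ┃   
            ┃          │ ░░         ┃   
            ┃          │░░          ┃   
            ┃          │            ┃   
            ┃          │            ┃   
            ┃          │            ┃   


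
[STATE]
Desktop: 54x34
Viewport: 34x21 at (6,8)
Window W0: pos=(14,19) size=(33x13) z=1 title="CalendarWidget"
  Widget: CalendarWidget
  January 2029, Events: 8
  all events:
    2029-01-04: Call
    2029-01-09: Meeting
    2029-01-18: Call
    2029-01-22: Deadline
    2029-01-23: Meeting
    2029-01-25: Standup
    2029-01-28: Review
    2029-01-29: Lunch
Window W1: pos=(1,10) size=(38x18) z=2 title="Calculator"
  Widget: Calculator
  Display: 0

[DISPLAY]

                                  
                                  
━━━━━━━━━━━━━━━━━━━━━━━━━━━━━━━━┓ 
culator                         ┃ 
────────────────────────────────┨ 
                               0┃ 
┬───┬───┬───┐                   ┃ 
│ 8 │ 9 │ ÷ │                   ┃ 
┼───┼───┼───┤                   ┃ 
│ 5 │ 6 │ × │                   ┃ 
┼───┼───┼───┤                   ┃ 
│ 2 │ 3 │ - │                   ┃━
┼───┼───┼───┤                   ┃ 
│ . │ = │ + │                   ┃─
┼───┼───┼───┤                   ┃ 
│ MC│ MR│ M+│                   ┃ 
┴───┴───┴───┘                   ┃ 
                                ┃ 
                                ┃ 
━━━━━━━━━━━━━━━━━━━━━━━━━━━━━━━━┛ 
        ┃29* 30 31                


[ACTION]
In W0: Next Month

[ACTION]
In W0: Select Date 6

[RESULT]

                                  
                                  
━━━━━━━━━━━━━━━━━━━━━━━━━━━━━━━━┓ 
culator                         ┃ 
────────────────────────────────┨ 
                               0┃ 
┬───┬───┬───┐                   ┃ 
│ 8 │ 9 │ ÷ │                   ┃ 
┼───┼───┼───┤                   ┃ 
│ 5 │ 6 │ × │                   ┃ 
┼───┼───┼───┤                   ┃ 
│ 2 │ 3 │ - │                   ┃━
┼───┼───┼───┤                   ┃ 
│ . │ = │ + │                   ┃─
┼───┼───┼───┤                   ┃ 
│ MC│ MR│ M+│                   ┃ 
┴───┴───┴───┘                   ┃ 
                                ┃ 
                                ┃ 
━━━━━━━━━━━━━━━━━━━━━━━━━━━━━━━━┛ 
        ┃26 27 28                 


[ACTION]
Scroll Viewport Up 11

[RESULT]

                                  
                                  
                                  
                                  
                                  
                                  
                                  
                                  
                                  
                                  
━━━━━━━━━━━━━━━━━━━━━━━━━━━━━━━━┓ 
culator                         ┃ 
────────────────────────────────┨ 
                               0┃ 
┬───┬───┬───┐                   ┃ 
│ 8 │ 9 │ ÷ │                   ┃ 
┼───┼───┼───┤                   ┃ 
│ 5 │ 6 │ × │                   ┃ 
┼───┼───┼───┤                   ┃ 
│ 2 │ 3 │ - │                   ┃━
┼───┼───┼───┤                   ┃ 


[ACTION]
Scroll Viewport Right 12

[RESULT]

                                  
                                  
                                  
                                  
                                  
                                  
                                  
                                  
                                  
                                  
━━━━━━━━━━━━━━━━━━━━┓             
                    ┃             
────────────────────┨             
                   0┃             
┐                   ┃             
│                   ┃             
┤                   ┃             
│                   ┃             
┤                   ┃             
│                   ┃━━━━━━━┓     
┤                   ┃       ┃     


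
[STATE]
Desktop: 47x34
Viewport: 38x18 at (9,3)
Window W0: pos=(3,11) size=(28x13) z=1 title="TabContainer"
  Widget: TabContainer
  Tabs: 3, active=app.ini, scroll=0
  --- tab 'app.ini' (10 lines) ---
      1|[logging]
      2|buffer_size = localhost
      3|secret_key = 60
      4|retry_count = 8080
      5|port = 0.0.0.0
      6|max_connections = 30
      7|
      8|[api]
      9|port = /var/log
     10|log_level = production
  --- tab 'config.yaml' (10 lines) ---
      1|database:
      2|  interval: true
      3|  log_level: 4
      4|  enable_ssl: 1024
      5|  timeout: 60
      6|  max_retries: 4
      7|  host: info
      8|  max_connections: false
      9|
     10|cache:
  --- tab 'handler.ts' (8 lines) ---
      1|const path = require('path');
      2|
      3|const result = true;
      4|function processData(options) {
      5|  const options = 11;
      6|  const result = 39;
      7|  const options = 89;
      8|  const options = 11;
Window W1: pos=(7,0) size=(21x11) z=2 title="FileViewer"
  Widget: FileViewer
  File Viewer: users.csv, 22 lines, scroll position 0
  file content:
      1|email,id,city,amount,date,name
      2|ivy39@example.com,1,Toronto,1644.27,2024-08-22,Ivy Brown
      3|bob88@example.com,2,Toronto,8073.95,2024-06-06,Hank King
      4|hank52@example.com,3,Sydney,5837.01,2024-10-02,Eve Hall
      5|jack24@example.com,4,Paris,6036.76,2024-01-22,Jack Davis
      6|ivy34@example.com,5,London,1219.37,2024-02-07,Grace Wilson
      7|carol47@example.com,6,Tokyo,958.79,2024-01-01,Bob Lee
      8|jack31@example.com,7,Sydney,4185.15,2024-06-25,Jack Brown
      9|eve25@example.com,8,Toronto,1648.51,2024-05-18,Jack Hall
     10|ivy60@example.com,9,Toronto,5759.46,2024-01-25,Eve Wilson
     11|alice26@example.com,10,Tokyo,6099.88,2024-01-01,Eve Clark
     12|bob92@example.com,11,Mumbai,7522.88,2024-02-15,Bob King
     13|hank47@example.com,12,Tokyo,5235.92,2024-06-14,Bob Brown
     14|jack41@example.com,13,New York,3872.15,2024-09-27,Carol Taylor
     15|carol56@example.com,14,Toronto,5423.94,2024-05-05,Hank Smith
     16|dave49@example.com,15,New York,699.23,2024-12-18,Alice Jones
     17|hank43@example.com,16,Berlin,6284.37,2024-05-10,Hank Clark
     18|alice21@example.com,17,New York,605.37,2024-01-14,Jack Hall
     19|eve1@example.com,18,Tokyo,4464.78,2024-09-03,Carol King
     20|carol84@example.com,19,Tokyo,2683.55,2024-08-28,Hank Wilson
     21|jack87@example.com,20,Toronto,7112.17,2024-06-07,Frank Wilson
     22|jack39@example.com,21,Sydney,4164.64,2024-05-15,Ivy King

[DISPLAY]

mail,id,city,amou▲┃                   
vy39@example.com,█┃                   
ob88@example.com,░┃                   
ank52@example.com░┃                   
ack24@example.com░┃                   
vy34@example.com,░┃                   
arol47@example.co▼┃                   
━━━━━━━━━━━━━━━━━━┛                   
━━━━━━━━━━━━━━━━━━━━━┓                
ontainer             ┃                
─────────────────────┨                
ini]│ config.yaml │ h┃                
─────────────────────┃                
ing]                 ┃                
r_size = localhost   ┃                
t_key = 60           ┃                
_count = 8080        ┃                
= 0.0.0.0            ┃                


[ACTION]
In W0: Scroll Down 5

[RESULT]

mail,id,city,amou▲┃                   
vy39@example.com,█┃                   
ob88@example.com,░┃                   
ank52@example.com░┃                   
ack24@example.com░┃                   
vy34@example.com,░┃                   
arol47@example.co▼┃                   
━━━━━━━━━━━━━━━━━━┛                   
━━━━━━━━━━━━━━━━━━━━━┓                
ontainer             ┃                
─────────────────────┨                
ini]│ config.yaml │ h┃                
─────────────────────┃                
onnections = 30      ┃                
                     ┃                
                     ┃                
= /var/log           ┃                
evel = production    ┃                


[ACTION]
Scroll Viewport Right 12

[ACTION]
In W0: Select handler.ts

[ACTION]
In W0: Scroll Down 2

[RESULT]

mail,id,city,amou▲┃                   
vy39@example.com,█┃                   
ob88@example.com,░┃                   
ank52@example.com░┃                   
ack24@example.com░┃                   
vy34@example.com,░┃                   
arol47@example.co▼┃                   
━━━━━━━━━━━━━━━━━━┛                   
━━━━━━━━━━━━━━━━━━━━━┓                
ontainer             ┃                
─────────────────────┨                
ini │ config.yaml │[h┃                
─────────────────────┃                
 result = true;      ┃                
ion processData(optio┃                
st options = 11;     ┃                
st result = 39;      ┃                
st options = 89;     ┃                


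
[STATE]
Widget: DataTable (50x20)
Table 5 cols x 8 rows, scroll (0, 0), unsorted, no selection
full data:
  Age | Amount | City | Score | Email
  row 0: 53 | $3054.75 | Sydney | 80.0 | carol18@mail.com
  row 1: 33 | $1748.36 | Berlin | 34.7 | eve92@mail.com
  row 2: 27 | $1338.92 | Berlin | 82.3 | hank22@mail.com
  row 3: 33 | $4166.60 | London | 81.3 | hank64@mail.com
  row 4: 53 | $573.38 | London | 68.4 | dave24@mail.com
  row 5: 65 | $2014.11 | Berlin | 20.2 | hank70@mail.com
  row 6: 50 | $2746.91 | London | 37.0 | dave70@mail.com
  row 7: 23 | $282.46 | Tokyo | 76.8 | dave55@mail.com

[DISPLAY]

Age│Amount  │City  │Score│Email                   
───┼────────┼──────┼─────┼────────────────        
53 │$3054.75│Sydney│80.0 │carol18@mail.com        
33 │$1748.36│Berlin│34.7 │eve92@mail.com          
27 │$1338.92│Berlin│82.3 │hank22@mail.com         
33 │$4166.60│London│81.3 │hank64@mail.com         
53 │$573.38 │London│68.4 │dave24@mail.com         
65 │$2014.11│Berlin│20.2 │hank70@mail.com         
50 │$2746.91│London│37.0 │dave70@mail.com         
23 │$282.46 │Tokyo │76.8 │dave55@mail.com         
                                                  
                                                  
                                                  
                                                  
                                                  
                                                  
                                                  
                                                  
                                                  
                                                  


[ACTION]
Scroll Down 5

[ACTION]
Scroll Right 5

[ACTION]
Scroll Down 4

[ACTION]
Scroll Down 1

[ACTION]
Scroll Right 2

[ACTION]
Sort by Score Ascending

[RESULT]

Age│Amount  │City  │Scor▲│Email                   
───┼────────┼──────┼─────┼────────────────        
65 │$2014.11│Berlin│20.2 │hank70@mail.com         
33 │$1748.36│Berlin│34.7 │eve92@mail.com          
50 │$2746.91│London│37.0 │dave70@mail.com         
53 │$573.38 │London│68.4 │dave24@mail.com         
23 │$282.46 │Tokyo │76.8 │dave55@mail.com         
53 │$3054.75│Sydney│80.0 │carol18@mail.com        
33 │$4166.60│London│81.3 │hank64@mail.com         
27 │$1338.92│Berlin│82.3 │hank22@mail.com         
                                                  
                                                  
                                                  
                                                  
                                                  
                                                  
                                                  
                                                  
                                                  
                                                  


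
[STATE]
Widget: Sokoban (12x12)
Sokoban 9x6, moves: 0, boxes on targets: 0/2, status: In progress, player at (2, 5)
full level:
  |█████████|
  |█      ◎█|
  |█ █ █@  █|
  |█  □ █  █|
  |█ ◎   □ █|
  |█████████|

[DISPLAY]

█████████   
█      ◎█   
█ █ █@  █   
█  □ █  █   
█ ◎   □ █   
█████████   
Moves: 0  0/
            
            
            
            
            


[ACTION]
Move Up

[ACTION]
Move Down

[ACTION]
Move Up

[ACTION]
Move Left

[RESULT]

█████████   
█   @  ◎█   
█ █ █   █   
█  □ █  █   
█ ◎   □ █   
█████████   
Moves: 4  0/
            
            
            
            
            
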